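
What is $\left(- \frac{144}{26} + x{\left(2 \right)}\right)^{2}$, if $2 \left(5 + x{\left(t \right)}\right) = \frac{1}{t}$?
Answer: $\frac{286225}{2704} \approx 105.85$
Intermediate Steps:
$x{\left(t \right)} = -5 + \frac{1}{2 t}$
$\left(- \frac{144}{26} + x{\left(2 \right)}\right)^{2} = \left(- \frac{144}{26} - \left(5 - \frac{1}{2 \cdot 2}\right)\right)^{2} = \left(\left(-144\right) \frac{1}{26} + \left(-5 + \frac{1}{2} \cdot \frac{1}{2}\right)\right)^{2} = \left(- \frac{72}{13} + \left(-5 + \frac{1}{4}\right)\right)^{2} = \left(- \frac{72}{13} - \frac{19}{4}\right)^{2} = \left(- \frac{535}{52}\right)^{2} = \frac{286225}{2704}$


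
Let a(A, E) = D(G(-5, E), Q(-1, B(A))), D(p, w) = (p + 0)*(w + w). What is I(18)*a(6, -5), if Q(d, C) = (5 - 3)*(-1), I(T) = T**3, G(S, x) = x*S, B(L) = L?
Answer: -583200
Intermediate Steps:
G(S, x) = S*x
Q(d, C) = -2 (Q(d, C) = 2*(-1) = -2)
D(p, w) = 2*p*w (D(p, w) = p*(2*w) = 2*p*w)
a(A, E) = 20*E (a(A, E) = 2*(-5*E)*(-2) = 20*E)
I(18)*a(6, -5) = 18**3*(20*(-5)) = 5832*(-100) = -583200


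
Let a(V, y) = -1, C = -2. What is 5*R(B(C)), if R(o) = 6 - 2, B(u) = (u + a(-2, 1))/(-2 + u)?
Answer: 20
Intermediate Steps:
B(u) = (-1 + u)/(-2 + u) (B(u) = (u - 1)/(-2 + u) = (-1 + u)/(-2 + u))
R(o) = 4
5*R(B(C)) = 5*4 = 20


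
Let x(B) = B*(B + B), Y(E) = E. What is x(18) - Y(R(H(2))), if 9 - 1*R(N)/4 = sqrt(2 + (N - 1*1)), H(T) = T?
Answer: 612 + 4*sqrt(3) ≈ 618.93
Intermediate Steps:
R(N) = 36 - 4*sqrt(1 + N) (R(N) = 36 - 4*sqrt(2 + (N - 1*1)) = 36 - 4*sqrt(2 + (N - 1)) = 36 - 4*sqrt(2 + (-1 + N)) = 36 - 4*sqrt(1 + N))
x(B) = 2*B**2 (x(B) = B*(2*B) = 2*B**2)
x(18) - Y(R(H(2))) = 2*18**2 - (36 - 4*sqrt(1 + 2)) = 2*324 - (36 - 4*sqrt(3)) = 648 + (-36 + 4*sqrt(3)) = 612 + 4*sqrt(3)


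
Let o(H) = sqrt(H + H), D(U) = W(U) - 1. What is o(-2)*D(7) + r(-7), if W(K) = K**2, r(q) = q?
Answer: -7 + 96*I ≈ -7.0 + 96.0*I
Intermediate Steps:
D(U) = -1 + U**2 (D(U) = U**2 - 1 = -1 + U**2)
o(H) = sqrt(2)*sqrt(H) (o(H) = sqrt(2*H) = sqrt(2)*sqrt(H))
o(-2)*D(7) + r(-7) = (sqrt(2)*sqrt(-2))*(-1 + 7**2) - 7 = (sqrt(2)*(I*sqrt(2)))*(-1 + 49) - 7 = (2*I)*48 - 7 = 96*I - 7 = -7 + 96*I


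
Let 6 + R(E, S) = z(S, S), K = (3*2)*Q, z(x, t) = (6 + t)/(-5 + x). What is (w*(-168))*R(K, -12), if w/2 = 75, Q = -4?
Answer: 2419200/17 ≈ 1.4231e+5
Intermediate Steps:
z(x, t) = (6 + t)/(-5 + x)
w = 150 (w = 2*75 = 150)
K = -24 (K = (3*2)*(-4) = 6*(-4) = -24)
R(E, S) = -6 + (6 + S)/(-5 + S)
(w*(-168))*R(K, -12) = (150*(-168))*((36 - 5*(-12))/(-5 - 12)) = -25200*(36 + 60)/(-17) = -(-25200)*96/17 = -25200*(-96/17) = 2419200/17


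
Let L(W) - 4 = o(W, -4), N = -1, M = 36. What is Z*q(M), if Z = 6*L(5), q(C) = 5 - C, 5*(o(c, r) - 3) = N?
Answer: -6324/5 ≈ -1264.8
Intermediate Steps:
o(c, r) = 14/5 (o(c, r) = 3 + (1/5)*(-1) = 3 - 1/5 = 14/5)
L(W) = 34/5 (L(W) = 4 + 14/5 = 34/5)
Z = 204/5 (Z = 6*(34/5) = 204/5 ≈ 40.800)
Z*q(M) = 204*(5 - 1*36)/5 = 204*(5 - 36)/5 = (204/5)*(-31) = -6324/5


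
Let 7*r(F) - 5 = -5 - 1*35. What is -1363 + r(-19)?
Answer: -1368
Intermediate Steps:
r(F) = -5 (r(F) = 5/7 + (-5 - 1*35)/7 = 5/7 + (-5 - 35)/7 = 5/7 + (⅐)*(-40) = 5/7 - 40/7 = -5)
-1363 + r(-19) = -1363 - 5 = -1368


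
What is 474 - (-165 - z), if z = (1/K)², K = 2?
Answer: 2557/4 ≈ 639.25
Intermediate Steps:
z = ¼ (z = (1/2)² = (½)² = ¼ ≈ 0.25000)
474 - (-165 - z) = 474 - (-165 - 1*¼) = 474 - (-165 - ¼) = 474 - 1*(-661/4) = 474 + 661/4 = 2557/4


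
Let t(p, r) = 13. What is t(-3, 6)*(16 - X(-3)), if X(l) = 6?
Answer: 130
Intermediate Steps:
t(-3, 6)*(16 - X(-3)) = 13*(16 - 1*6) = 13*(16 - 6) = 13*10 = 130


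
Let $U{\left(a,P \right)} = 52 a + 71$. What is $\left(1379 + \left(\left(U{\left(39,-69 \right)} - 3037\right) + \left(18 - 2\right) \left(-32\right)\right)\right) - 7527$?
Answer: $-7598$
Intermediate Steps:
$U{\left(a,P \right)} = 71 + 52 a$
$\left(1379 + \left(\left(U{\left(39,-69 \right)} - 3037\right) + \left(18 - 2\right) \left(-32\right)\right)\right) - 7527 = \left(1379 + \left(\left(\left(71 + 52 \cdot 39\right) - 3037\right) + \left(18 - 2\right) \left(-32\right)\right)\right) - 7527 = \left(1379 + \left(\left(\left(71 + 2028\right) - 3037\right) + 16 \left(-32\right)\right)\right) - 7527 = \left(1379 + \left(\left(2099 - 3037\right) - 512\right)\right) - 7527 = \left(1379 - 1450\right) - 7527 = -71 - 7527 = -7598$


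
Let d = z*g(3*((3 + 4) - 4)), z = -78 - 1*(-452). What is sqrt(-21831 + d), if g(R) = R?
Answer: I*sqrt(18465) ≈ 135.89*I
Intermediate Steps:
z = 374 (z = -78 + 452 = 374)
d = 3366 (d = 374*(3*((3 + 4) - 4)) = 374*(3*(7 - 4)) = 374*(3*3) = 374*9 = 3366)
sqrt(-21831 + d) = sqrt(-21831 + 3366) = sqrt(-18465) = I*sqrt(18465)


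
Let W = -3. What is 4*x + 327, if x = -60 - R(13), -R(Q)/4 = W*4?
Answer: -105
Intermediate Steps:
R(Q) = 48 (R(Q) = -(-12)*4 = -4*(-12) = 48)
x = -108 (x = -60 - 1*48 = -60 - 48 = -108)
4*x + 327 = 4*(-108) + 327 = -432 + 327 = -105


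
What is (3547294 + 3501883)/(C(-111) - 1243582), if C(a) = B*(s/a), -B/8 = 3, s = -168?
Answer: -260819549/46013878 ≈ -5.6683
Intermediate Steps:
B = -24 (B = -8*3 = -24)
C(a) = 4032/a (C(a) = -(-4032)/a = 4032/a)
(3547294 + 3501883)/(C(-111) - 1243582) = (3547294 + 3501883)/(4032/(-111) - 1243582) = 7049177/(4032*(-1/111) - 1243582) = 7049177/(-1344/37 - 1243582) = 7049177/(-46013878/37) = 7049177*(-37/46013878) = -260819549/46013878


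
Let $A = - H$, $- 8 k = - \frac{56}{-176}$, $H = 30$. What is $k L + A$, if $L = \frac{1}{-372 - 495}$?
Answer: $- \frac{4577753}{152592} \approx -30.0$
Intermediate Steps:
$k = - \frac{7}{176}$ ($k = - \frac{\left(-56\right) \frac{1}{-176}}{8} = - \frac{\left(-56\right) \left(- \frac{1}{176}\right)}{8} = \left(- \frac{1}{8}\right) \frac{7}{22} = - \frac{7}{176} \approx -0.039773$)
$L = - \frac{1}{867}$ ($L = \frac{1}{-867} = - \frac{1}{867} \approx -0.0011534$)
$A = -30$ ($A = \left(-1\right) 30 = -30$)
$k L + A = \left(- \frac{7}{176}\right) \left(- \frac{1}{867}\right) - 30 = \frac{7}{152592} - 30 = - \frac{4577753}{152592}$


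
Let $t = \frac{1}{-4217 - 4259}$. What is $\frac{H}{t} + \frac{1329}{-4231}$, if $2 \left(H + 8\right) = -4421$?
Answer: $\frac{79559748057}{4231} \approx 1.8804 \cdot 10^{7}$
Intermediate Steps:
$H = - \frac{4437}{2}$ ($H = -8 + \frac{1}{2} \left(-4421\right) = -8 - \frac{4421}{2} = - \frac{4437}{2} \approx -2218.5$)
$t = - \frac{1}{8476}$ ($t = \frac{1}{-8476} = - \frac{1}{8476} \approx -0.00011798$)
$\frac{H}{t} + \frac{1329}{-4231} = - \frac{4437}{2 \left(- \frac{1}{8476}\right)} + \frac{1329}{-4231} = \left(- \frac{4437}{2}\right) \left(-8476\right) + 1329 \left(- \frac{1}{4231}\right) = 18804006 - \frac{1329}{4231} = \frac{79559748057}{4231}$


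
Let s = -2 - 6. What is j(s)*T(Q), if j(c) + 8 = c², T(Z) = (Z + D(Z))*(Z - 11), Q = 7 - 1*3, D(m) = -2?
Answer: -784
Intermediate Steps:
Q = 4 (Q = 7 - 3 = 4)
T(Z) = (-11 + Z)*(-2 + Z) (T(Z) = (Z - 2)*(Z - 11) = (-2 + Z)*(-11 + Z) = (-11 + Z)*(-2 + Z))
s = -8
j(c) = -8 + c²
j(s)*T(Q) = (-8 + (-8)²)*(22 + 4² - 13*4) = (-8 + 64)*(22 + 16 - 52) = 56*(-14) = -784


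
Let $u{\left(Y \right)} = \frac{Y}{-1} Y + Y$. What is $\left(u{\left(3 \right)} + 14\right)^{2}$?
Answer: $64$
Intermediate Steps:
$u{\left(Y \right)} = Y - Y^{2}$ ($u{\left(Y \right)} = Y \left(-1\right) Y + Y = - Y Y + Y = - Y^{2} + Y = Y - Y^{2}$)
$\left(u{\left(3 \right)} + 14\right)^{2} = \left(3 \left(1 - 3\right) + 14\right)^{2} = \left(3 \left(-2\right) + 14\right)^{2} = \left(-6 + 14\right)^{2} = 8^{2} = 64$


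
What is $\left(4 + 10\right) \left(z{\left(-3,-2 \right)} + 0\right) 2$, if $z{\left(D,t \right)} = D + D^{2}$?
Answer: $168$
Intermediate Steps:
$\left(4 + 10\right) \left(z{\left(-3,-2 \right)} + 0\right) 2 = \left(4 + 10\right) \left(- 3 \left(1 - 3\right) + 0\right) 2 = 14 \left(\left(-3\right) \left(-2\right) + 0\right) 2 = 14 \left(6 + 0\right) 2 = 14 \cdot 6 \cdot 2 = 14 \cdot 12 = 168$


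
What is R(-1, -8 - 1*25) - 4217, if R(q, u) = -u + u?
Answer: -4217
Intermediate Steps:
R(q, u) = 0
R(-1, -8 - 1*25) - 4217 = 0 - 4217 = -4217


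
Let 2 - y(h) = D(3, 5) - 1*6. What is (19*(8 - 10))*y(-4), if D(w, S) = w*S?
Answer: 266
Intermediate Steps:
D(w, S) = S*w
y(h) = -7 (y(h) = 2 - (5*3 - 1*6) = 2 - (15 - 6) = 2 - 1*9 = 2 - 9 = -7)
(19*(8 - 10))*y(-4) = (19*(8 - 10))*(-7) = (19*(-2))*(-7) = -38*(-7) = 266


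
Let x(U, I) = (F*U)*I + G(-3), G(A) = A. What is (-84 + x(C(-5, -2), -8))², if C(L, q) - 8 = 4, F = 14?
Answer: 2047761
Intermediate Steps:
C(L, q) = 12 (C(L, q) = 8 + 4 = 12)
x(U, I) = -3 + 14*I*U (x(U, I) = (14*U)*I - 3 = 14*I*U - 3 = -3 + 14*I*U)
(-84 + x(C(-5, -2), -8))² = (-84 + (-3 + 14*(-8)*12))² = (-84 + (-3 - 1344))² = (-84 - 1347)² = (-1431)² = 2047761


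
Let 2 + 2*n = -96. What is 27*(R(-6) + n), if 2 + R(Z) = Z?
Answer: -1539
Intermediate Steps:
n = -49 (n = -1 + (½)*(-96) = -1 - 48 = -49)
R(Z) = -2 + Z
27*(R(-6) + n) = 27*((-2 - 6) - 49) = 27*(-8 - 49) = 27*(-57) = -1539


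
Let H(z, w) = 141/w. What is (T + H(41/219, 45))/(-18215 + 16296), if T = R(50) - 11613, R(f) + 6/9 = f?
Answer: 173408/28785 ≈ 6.0242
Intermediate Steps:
R(f) = -⅔ + f
T = -34691/3 (T = (-⅔ + 50) - 11613 = 148/3 - 11613 = -34691/3 ≈ -11564.)
(T + H(41/219, 45))/(-18215 + 16296) = (-34691/3 + 141/45)/(-18215 + 16296) = (-34691/3 + 141*(1/45))/(-1919) = (-34691/3 + 47/15)*(-1/1919) = -173408/15*(-1/1919) = 173408/28785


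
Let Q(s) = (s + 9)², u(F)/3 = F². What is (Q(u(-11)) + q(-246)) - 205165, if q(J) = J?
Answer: -67027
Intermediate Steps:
u(F) = 3*F²
Q(s) = (9 + s)²
(Q(u(-11)) + q(-246)) - 205165 = ((9 + 3*(-11)²)² - 246) - 205165 = ((9 + 3*121)² - 246) - 205165 = ((9 + 363)² - 246) - 205165 = (372² - 246) - 205165 = (138384 - 246) - 205165 = 138138 - 205165 = -67027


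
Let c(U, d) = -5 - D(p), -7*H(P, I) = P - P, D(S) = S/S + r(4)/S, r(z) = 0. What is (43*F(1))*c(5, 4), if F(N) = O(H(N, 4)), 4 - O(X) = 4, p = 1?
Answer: 0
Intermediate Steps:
D(S) = 1 (D(S) = S/S + 0/S = 1 + 0 = 1)
H(P, I) = 0 (H(P, I) = -(P - P)/7 = -⅐*0 = 0)
O(X) = 0 (O(X) = 4 - 1*4 = 4 - 4 = 0)
F(N) = 0
c(U, d) = -6 (c(U, d) = -5 - 1*1 = -5 - 1 = -6)
(43*F(1))*c(5, 4) = (43*0)*(-6) = 0*(-6) = 0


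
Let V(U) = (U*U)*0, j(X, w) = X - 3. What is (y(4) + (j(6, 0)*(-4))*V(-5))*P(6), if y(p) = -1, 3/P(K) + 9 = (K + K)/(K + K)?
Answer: 3/8 ≈ 0.37500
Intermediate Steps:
P(K) = -3/8 (P(K) = 3/(-9 + (K + K)/(K + K)) = 3/(-9 + (2*K)/((2*K))) = 3/(-9 + (2*K)*(1/(2*K))) = 3/(-9 + 1) = 3/(-8) = 3*(-⅛) = -3/8)
j(X, w) = -3 + X
V(U) = 0 (V(U) = U²*0 = 0)
(y(4) + (j(6, 0)*(-4))*V(-5))*P(6) = (-1 + ((-3 + 6)*(-4))*0)*(-3/8) = (-1 + (3*(-4))*0)*(-3/8) = (-1 - 12*0)*(-3/8) = (-1 + 0)*(-3/8) = -1*(-3/8) = 3/8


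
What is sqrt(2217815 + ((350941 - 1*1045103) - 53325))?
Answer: 2*sqrt(367582) ≈ 1212.6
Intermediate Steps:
sqrt(2217815 + ((350941 - 1*1045103) - 53325)) = sqrt(2217815 + ((350941 - 1045103) - 53325)) = sqrt(2217815 + (-694162 - 53325)) = sqrt(2217815 - 747487) = sqrt(1470328) = 2*sqrt(367582)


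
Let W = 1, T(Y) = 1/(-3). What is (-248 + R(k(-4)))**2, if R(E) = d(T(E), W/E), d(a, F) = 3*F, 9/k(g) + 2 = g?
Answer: 62500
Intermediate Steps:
k(g) = 9/(-2 + g)
T(Y) = -1/3
R(E) = 3/E (R(E) = 3*(1/E) = 3/E)
(-248 + R(k(-4)))**2 = (-248 + 3/((9/(-2 - 4))))**2 = (-248 + 3/((9/(-6))))**2 = (-248 + 3/((9*(-1/6))))**2 = (-248 + 3/(-3/2))**2 = (-248 + 3*(-2/3))**2 = (-248 - 2)**2 = (-250)**2 = 62500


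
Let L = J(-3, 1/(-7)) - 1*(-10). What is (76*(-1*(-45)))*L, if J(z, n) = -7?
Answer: 10260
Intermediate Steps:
L = 3 (L = -7 - 1*(-10) = -7 + 10 = 3)
(76*(-1*(-45)))*L = (76*(-1*(-45)))*3 = (76*45)*3 = 3420*3 = 10260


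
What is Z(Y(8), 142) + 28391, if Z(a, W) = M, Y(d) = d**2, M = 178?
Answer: 28569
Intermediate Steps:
Z(a, W) = 178
Z(Y(8), 142) + 28391 = 178 + 28391 = 28569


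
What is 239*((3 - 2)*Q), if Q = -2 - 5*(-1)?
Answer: 717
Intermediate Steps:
Q = 3 (Q = -2 + 5 = 3)
239*((3 - 2)*Q) = 239*((3 - 2)*3) = 239*(1*3) = 239*3 = 717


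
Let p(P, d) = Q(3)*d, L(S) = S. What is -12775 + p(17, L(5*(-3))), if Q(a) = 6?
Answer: -12865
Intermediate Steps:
p(P, d) = 6*d
-12775 + p(17, L(5*(-3))) = -12775 + 6*(5*(-3)) = -12775 + 6*(-15) = -12775 - 90 = -12865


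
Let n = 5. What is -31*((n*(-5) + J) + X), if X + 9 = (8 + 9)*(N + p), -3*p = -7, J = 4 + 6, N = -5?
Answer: 6448/3 ≈ 2149.3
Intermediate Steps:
J = 10
p = 7/3 (p = -⅓*(-7) = 7/3 ≈ 2.3333)
X = -163/3 (X = -9 + (8 + 9)*(-5 + 7/3) = -9 + 17*(-8/3) = -9 - 136/3 = -163/3 ≈ -54.333)
-31*((n*(-5) + J) + X) = -31*((5*(-5) + 10) - 163/3) = -31*((-25 + 10) - 163/3) = -31*(-15 - 163/3) = -31*(-208/3) = 6448/3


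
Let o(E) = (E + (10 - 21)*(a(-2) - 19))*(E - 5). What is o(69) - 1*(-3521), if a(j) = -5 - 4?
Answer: 27649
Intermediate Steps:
a(j) = -9
o(E) = (-5 + E)*(308 + E) (o(E) = (E + (10 - 21)*(-9 - 19))*(E - 5) = (E - 11*(-28))*(-5 + E) = (E + 308)*(-5 + E) = (308 + E)*(-5 + E) = (-5 + E)*(308 + E))
o(69) - 1*(-3521) = (-1540 + 69² + 303*69) - 1*(-3521) = (-1540 + 4761 + 20907) + 3521 = 24128 + 3521 = 27649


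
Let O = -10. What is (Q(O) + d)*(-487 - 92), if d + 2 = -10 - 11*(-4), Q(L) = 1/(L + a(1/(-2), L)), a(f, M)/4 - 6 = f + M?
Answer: -518205/28 ≈ -18507.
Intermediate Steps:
a(f, M) = 24 + 4*M + 4*f (a(f, M) = 24 + 4*(f + M) = 24 + 4*(M + f) = 24 + (4*M + 4*f) = 24 + 4*M + 4*f)
Q(L) = 1/(22 + 5*L) (Q(L) = 1/(L + (24 + 4*L + 4/(-2))) = 1/(L + (24 + 4*L + 4*(-½))) = 1/(L + (24 + 4*L - 2)) = 1/(L + (22 + 4*L)) = 1/(22 + 5*L))
d = 32 (d = -2 + (-10 - 11*(-4)) = -2 + (-10 + 44) = -2 + 34 = 32)
(Q(O) + d)*(-487 - 92) = (1/(22 + 5*(-10)) + 32)*(-487 - 92) = (1/(22 - 50) + 32)*(-579) = (1/(-28) + 32)*(-579) = (-1/28 + 32)*(-579) = (895/28)*(-579) = -518205/28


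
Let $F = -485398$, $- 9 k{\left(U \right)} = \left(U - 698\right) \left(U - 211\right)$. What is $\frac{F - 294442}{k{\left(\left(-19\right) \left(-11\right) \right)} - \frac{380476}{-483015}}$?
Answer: $\frac{188337208800}{26053577} \approx 7228.8$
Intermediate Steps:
$k{\left(U \right)} = - \frac{\left(-698 + U\right) \left(-211 + U\right)}{9}$ ($k{\left(U \right)} = - \frac{\left(U - 698\right) \left(U - 211\right)}{9} = - \frac{\left(-698 + U\right) \left(-211 + U\right)}{9}$)
$\frac{F - 294442}{k{\left(\left(-19\right) \left(-11\right) \right)} - \frac{380476}{-483015}} = \frac{-485398 - 294442}{\left(- \frac{147278}{9} + 101 \left(\left(-19\right) \left(-11\right)\right) - \frac{\left(\left(-19\right) \left(-11\right)\right)^{2}}{9}\right) - \frac{380476}{-483015}} = - \frac{779840}{\left(- \frac{147278}{9} + 101 \cdot 209 - \frac{209^{2}}{9}\right) - - \frac{380476}{483015}} = - \frac{779840}{\left(- \frac{147278}{9} + 21109 - \frac{43681}{9}\right) + \frac{380476}{483015}} = - \frac{779840}{- \frac{326}{3} + \frac{380476}{483015}} = - \frac{779840}{- \frac{52107154}{483015}} = \left(-779840\right) \left(- \frac{483015}{52107154}\right) = \frac{188337208800}{26053577}$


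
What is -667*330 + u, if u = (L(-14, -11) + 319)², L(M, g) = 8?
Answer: -113181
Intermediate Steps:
u = 106929 (u = (8 + 319)² = 327² = 106929)
-667*330 + u = -667*330 + 106929 = -220110 + 106929 = -113181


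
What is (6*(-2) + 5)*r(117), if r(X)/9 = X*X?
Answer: -862407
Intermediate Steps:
r(X) = 9*X² (r(X) = 9*(X*X) = 9*X²)
(6*(-2) + 5)*r(117) = (6*(-2) + 5)*(9*117²) = (-12 + 5)*(9*13689) = -7*123201 = -862407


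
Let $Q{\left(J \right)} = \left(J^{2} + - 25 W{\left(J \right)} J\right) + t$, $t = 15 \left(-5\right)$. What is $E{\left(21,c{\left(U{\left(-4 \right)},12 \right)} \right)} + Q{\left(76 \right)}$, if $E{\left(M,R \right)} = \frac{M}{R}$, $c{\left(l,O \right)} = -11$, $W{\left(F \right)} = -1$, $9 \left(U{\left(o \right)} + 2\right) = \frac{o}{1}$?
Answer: $\frac{83590}{11} \approx 7599.1$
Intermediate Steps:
$U{\left(o \right)} = -2 + \frac{o}{9}$ ($U{\left(o \right)} = -2 + \frac{o 1^{-1}}{9} = -2 + \frac{o 1}{9} = -2 + \frac{o}{9}$)
$t = -75$
$Q{\left(J \right)} = -75 + J^{2} + 25 J$ ($Q{\left(J \right)} = \left(J^{2} + \left(-25\right) \left(-1\right) J\right) - 75 = \left(J^{2} + 25 J\right) - 75 = -75 + J^{2} + 25 J$)
$E{\left(21,c{\left(U{\left(-4 \right)},12 \right)} \right)} + Q{\left(76 \right)} = \frac{21}{-11} + \left(-75 + 76^{2} + 25 \cdot 76\right) = 21 \left(- \frac{1}{11}\right) + \left(-75 + 5776 + 1900\right) = - \frac{21}{11} + 7601 = \frac{83590}{11}$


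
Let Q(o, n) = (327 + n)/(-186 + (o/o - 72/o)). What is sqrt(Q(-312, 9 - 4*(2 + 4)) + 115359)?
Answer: sqrt(166391501331)/1201 ≈ 339.64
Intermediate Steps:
Q(o, n) = (327 + n)/(-185 - 72/o) (Q(o, n) = (327 + n)/(-186 + (1 - 72/o)) = (327 + n)/(-185 - 72/o))
sqrt(Q(-312, 9 - 4*(2 + 4)) + 115359) = sqrt(-1*(-312)*(327 + (9 - 4*(2 + 4)))/(72 + 185*(-312)) + 115359) = sqrt(-1*(-312)*(327 + (9 - 4*6))/(72 - 57720) + 115359) = sqrt(-1*(-312)*(327 + (9 - 24))/(-57648) + 115359) = sqrt(-1*(-312)*(-1/57648)*(327 - 15) + 115359) = sqrt(-1*(-312)*(-1/57648)*312 + 115359) = sqrt(-2028/1201 + 115359) = sqrt(138544131/1201) = sqrt(166391501331)/1201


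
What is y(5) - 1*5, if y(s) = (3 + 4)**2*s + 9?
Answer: 249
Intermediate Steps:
y(s) = 9 + 49*s (y(s) = 7**2*s + 9 = 49*s + 9 = 9 + 49*s)
y(5) - 1*5 = (9 + 49*5) - 1*5 = (9 + 245) - 5 = 254 - 5 = 249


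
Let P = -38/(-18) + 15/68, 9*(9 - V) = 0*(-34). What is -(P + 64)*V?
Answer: -40595/68 ≈ -596.99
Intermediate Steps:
V = 9 (V = 9 - 0*(-34) = 9 - ⅑*0 = 9 + 0 = 9)
P = 1427/612 (P = -38*(-1/18) + 15*(1/68) = 19/9 + 15/68 = 1427/612 ≈ 2.3317)
-(P + 64)*V = -(1427/612 + 64)*9 = -40595*9/612 = -1*40595/68 = -40595/68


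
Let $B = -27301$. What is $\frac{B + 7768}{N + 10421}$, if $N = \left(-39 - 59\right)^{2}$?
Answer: $- \frac{6511}{6675} \approx -0.97543$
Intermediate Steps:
$N = 9604$ ($N = \left(-98\right)^{2} = 9604$)
$\frac{B + 7768}{N + 10421} = \frac{-27301 + 7768}{9604 + 10421} = - \frac{19533}{20025} = \left(-19533\right) \frac{1}{20025} = - \frac{6511}{6675}$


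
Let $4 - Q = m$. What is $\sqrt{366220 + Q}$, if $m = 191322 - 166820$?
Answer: $\sqrt{341722} \approx 584.57$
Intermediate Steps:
$m = 24502$
$Q = -24498$ ($Q = 4 - 24502 = -24498$)
$\sqrt{366220 + Q} = \sqrt{366220 - 24498} = \sqrt{341722}$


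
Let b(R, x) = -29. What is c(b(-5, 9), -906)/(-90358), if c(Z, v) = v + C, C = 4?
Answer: 451/45179 ≈ 0.0099825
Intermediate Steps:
c(Z, v) = 4 + v (c(Z, v) = v + 4 = 4 + v)
c(b(-5, 9), -906)/(-90358) = (4 - 906)/(-90358) = -902*(-1/90358) = 451/45179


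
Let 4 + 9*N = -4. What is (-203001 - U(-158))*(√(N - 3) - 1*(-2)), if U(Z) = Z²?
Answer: -455930 - 227965*I*√35/3 ≈ -4.5593e+5 - 4.4955e+5*I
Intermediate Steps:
N = -8/9 (N = -4/9 + (⅑)*(-4) = -4/9 - 4/9 = -8/9 ≈ -0.88889)
(-203001 - U(-158))*(√(N - 3) - 1*(-2)) = (-203001 - 1*(-158)²)*(√(-8/9 - 3) - 1*(-2)) = (-203001 - 1*24964)*(√(-35/9) + 2) = (-203001 - 24964)*(I*√35/3 + 2) = -227965*(2 + I*√35/3) = -455930 - 227965*I*√35/3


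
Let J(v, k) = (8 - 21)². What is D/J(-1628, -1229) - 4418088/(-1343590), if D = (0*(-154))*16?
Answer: 2209044/671795 ≈ 3.2883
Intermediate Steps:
D = 0 (D = 0*16 = 0)
J(v, k) = 169 (J(v, k) = (-13)² = 169)
D/J(-1628, -1229) - 4418088/(-1343590) = 0/169 - 4418088/(-1343590) = 0*(1/169) - 4418088*(-1/1343590) = 0 + 2209044/671795 = 2209044/671795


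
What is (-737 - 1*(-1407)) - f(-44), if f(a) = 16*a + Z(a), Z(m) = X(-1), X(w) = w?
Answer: 1375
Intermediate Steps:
Z(m) = -1
f(a) = -1 + 16*a (f(a) = 16*a - 1 = -1 + 16*a)
(-737 - 1*(-1407)) - f(-44) = (-737 - 1*(-1407)) - (-1 + 16*(-44)) = (-737 + 1407) - (-1 - 704) = 670 - 1*(-705) = 670 + 705 = 1375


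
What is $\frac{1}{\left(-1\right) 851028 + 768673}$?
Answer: $- \frac{1}{82355} \approx -1.2143 \cdot 10^{-5}$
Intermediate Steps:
$\frac{1}{\left(-1\right) 851028 + 768673} = \frac{1}{-851028 + 768673} = \frac{1}{-82355} = - \frac{1}{82355}$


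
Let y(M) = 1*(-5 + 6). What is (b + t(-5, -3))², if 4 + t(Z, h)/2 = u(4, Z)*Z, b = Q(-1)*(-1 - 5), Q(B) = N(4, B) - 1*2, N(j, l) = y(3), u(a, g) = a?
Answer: 1764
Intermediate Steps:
y(M) = 1 (y(M) = 1*1 = 1)
N(j, l) = 1
Q(B) = -1 (Q(B) = 1 - 1*2 = 1 - 2 = -1)
b = 6 (b = -(-1 - 5) = -1*(-6) = 6)
t(Z, h) = -8 + 8*Z (t(Z, h) = -8 + 2*(4*Z) = -8 + 8*Z)
(b + t(-5, -3))² = (6 + (-8 + 8*(-5)))² = (6 + (-8 - 40))² = (6 - 48)² = (-42)² = 1764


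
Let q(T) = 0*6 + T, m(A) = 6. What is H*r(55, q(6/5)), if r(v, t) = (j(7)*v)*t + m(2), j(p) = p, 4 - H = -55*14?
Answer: 362232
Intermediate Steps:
H = 774 (H = 4 - (-55)*14 = 4 - 1*(-770) = 4 + 770 = 774)
q(T) = T (q(T) = 0 + T = T)
r(v, t) = 6 + 7*t*v (r(v, t) = (7*v)*t + 6 = 7*t*v + 6 = 6 + 7*t*v)
H*r(55, q(6/5)) = 774*(6 + 7*(6/5)*55) = 774*(6 + 462) = 774*468 = 362232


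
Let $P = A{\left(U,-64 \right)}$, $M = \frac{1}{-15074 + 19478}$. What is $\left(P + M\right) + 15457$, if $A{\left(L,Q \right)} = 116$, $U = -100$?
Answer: $\frac{68583493}{4404} \approx 15573.0$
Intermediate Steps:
$M = \frac{1}{4404} \approx 0.00022707$
$P = 116$
$\left(P + M\right) + 15457 = \left(116 + \frac{1}{4404}\right) + 15457 = \frac{510865}{4404} + 15457 = \frac{68583493}{4404}$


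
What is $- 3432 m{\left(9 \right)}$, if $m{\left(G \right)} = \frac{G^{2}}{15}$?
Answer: $- \frac{92664}{5} \approx -18533.0$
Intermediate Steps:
$m{\left(G \right)} = \frac{G^{2}}{15}$
$- 3432 m{\left(9 \right)} = - 3432 \frac{9^{2}}{15} = - 3432 \cdot \frac{1}{15} \cdot 81 = \left(-3432\right) \frac{27}{5} = - \frac{92664}{5}$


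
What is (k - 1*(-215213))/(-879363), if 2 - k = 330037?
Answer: 12758/97707 ≈ 0.13057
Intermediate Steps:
k = -330035 (k = 2 - 1*330037 = 2 - 330037 = -330035)
(k - 1*(-215213))/(-879363) = (-330035 - 1*(-215213))/(-879363) = (-330035 + 215213)*(-1/879363) = -114822*(-1/879363) = 12758/97707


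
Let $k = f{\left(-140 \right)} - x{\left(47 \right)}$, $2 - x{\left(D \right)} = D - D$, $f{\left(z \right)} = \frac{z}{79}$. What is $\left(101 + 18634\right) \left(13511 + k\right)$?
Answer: $\frac{19991575185}{79} \approx 2.5306 \cdot 10^{8}$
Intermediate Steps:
$f{\left(z \right)} = \frac{z}{79}$ ($f{\left(z \right)} = z \frac{1}{79} = \frac{z}{79}$)
$x{\left(D \right)} = 2$ ($x{\left(D \right)} = 2 - \left(D - D\right) = 2 - 0 = 2 + 0 = 2$)
$k = - \frac{298}{79}$ ($k = \frac{1}{79} \left(-140\right) - 2 = - \frac{140}{79} - 2 = - \frac{298}{79} \approx -3.7722$)
$\left(101 + 18634\right) \left(13511 + k\right) = \left(101 + 18634\right) \left(13511 - \frac{298}{79}\right) = 18735 \cdot \frac{1067071}{79} = \frac{19991575185}{79}$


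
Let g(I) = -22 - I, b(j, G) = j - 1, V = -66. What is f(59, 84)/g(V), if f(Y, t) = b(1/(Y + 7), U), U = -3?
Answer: -65/2904 ≈ -0.022383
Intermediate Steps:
b(j, G) = -1 + j
f(Y, t) = -1 + 1/(7 + Y) (f(Y, t) = -1 + 1/(Y + 7) = -1 + 1/(7 + Y))
f(59, 84)/g(V) = ((-6 - 1*59)/(7 + 59))/(-22 - 1*(-66)) = ((-6 - 59)/66)/(-22 + 66) = ((1/66)*(-65))/44 = -65/66*1/44 = -65/2904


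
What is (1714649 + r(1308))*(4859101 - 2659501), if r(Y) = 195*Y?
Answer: 4332571916400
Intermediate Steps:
(1714649 + r(1308))*(4859101 - 2659501) = (1714649 + 195*1308)*(4859101 - 2659501) = (1714649 + 255060)*2199600 = 1969709*2199600 = 4332571916400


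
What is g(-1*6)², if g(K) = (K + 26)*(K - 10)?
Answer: 102400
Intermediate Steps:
g(K) = (-10 + K)*(26 + K) (g(K) = (26 + K)*(-10 + K) = (-10 + K)*(26 + K))
g(-1*6)² = (-260 + (-1*6)² + 16*(-1*6))² = (-260 + (-6)² + 16*(-6))² = (-260 + 36 - 96)² = (-320)² = 102400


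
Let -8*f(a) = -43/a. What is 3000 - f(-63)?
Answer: 1512043/504 ≈ 3000.1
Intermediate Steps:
f(a) = 43/(8*a) (f(a) = -(-43)/(8*a) = 43/(8*a))
3000 - f(-63) = 3000 - 43/(8*(-63)) = 3000 - 43*(-1)/(8*63) = 3000 - 1*(-43/504) = 3000 + 43/504 = 1512043/504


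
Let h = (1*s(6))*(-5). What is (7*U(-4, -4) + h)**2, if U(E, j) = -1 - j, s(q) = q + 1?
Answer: 196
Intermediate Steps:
s(q) = 1 + q
h = -35 (h = (1*(1 + 6))*(-5) = (1*7)*(-5) = 7*(-5) = -35)
(7*U(-4, -4) + h)**2 = (7*(-1 - 1*(-4)) - 35)**2 = (7*(-1 + 4) - 35)**2 = (7*3 - 35)**2 = (21 - 35)**2 = (-14)**2 = 196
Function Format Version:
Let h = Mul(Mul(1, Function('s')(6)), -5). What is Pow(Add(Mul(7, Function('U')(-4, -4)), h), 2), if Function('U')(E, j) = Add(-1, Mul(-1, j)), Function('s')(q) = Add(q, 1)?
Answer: 196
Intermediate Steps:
Function('s')(q) = Add(1, q)
h = -35 (h = Mul(Mul(1, Add(1, 6)), -5) = Mul(Mul(1, 7), -5) = Mul(7, -5) = -35)
Pow(Add(Mul(7, Function('U')(-4, -4)), h), 2) = Pow(Add(Mul(7, Add(-1, Mul(-1, -4))), -35), 2) = Pow(Add(Mul(7, Add(-1, 4)), -35), 2) = Pow(Add(Mul(7, 3), -35), 2) = Pow(Add(21, -35), 2) = Pow(-14, 2) = 196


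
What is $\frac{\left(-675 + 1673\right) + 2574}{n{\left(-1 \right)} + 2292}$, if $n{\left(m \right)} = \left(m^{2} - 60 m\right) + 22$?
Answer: $\frac{188}{125} \approx 1.504$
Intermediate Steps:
$n{\left(m \right)} = 22 + m^{2} - 60 m$
$\frac{\left(-675 + 1673\right) + 2574}{n{\left(-1 \right)} + 2292} = \frac{\left(-675 + 1673\right) + 2574}{\left(22 + \left(-1\right)^{2} - -60\right) + 2292} = \frac{998 + 2574}{\left(22 + 1 + 60\right) + 2292} = \frac{3572}{83 + 2292} = \frac{3572}{2375} = 3572 \cdot \frac{1}{2375} = \frac{188}{125}$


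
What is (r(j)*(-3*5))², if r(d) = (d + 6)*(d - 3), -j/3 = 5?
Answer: 5904900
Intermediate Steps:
j = -15 (j = -3*5 = -15)
r(d) = (-3 + d)*(6 + d) (r(d) = (6 + d)*(-3 + d) = (-3 + d)*(6 + d))
(r(j)*(-3*5))² = ((-18 + (-15)² + 3*(-15))*(-3*5))² = ((-18 + 225 - 45)*(-15))² = (162*(-15))² = (-2430)² = 5904900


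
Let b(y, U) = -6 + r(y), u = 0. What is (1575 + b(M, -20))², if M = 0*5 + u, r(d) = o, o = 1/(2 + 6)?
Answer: 157577809/64 ≈ 2.4622e+6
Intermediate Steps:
o = ⅛ (o = 1/8 = ⅛ ≈ 0.12500)
r(d) = ⅛
M = 0 (M = 0*5 + 0 = 0 + 0 = 0)
b(y, U) = -47/8 (b(y, U) = -6 + ⅛ = -47/8)
(1575 + b(M, -20))² = (1575 - 47/8)² = (12553/8)² = 157577809/64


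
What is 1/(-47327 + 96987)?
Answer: 1/49660 ≈ 2.0137e-5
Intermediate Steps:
1/(-47327 + 96987) = 1/49660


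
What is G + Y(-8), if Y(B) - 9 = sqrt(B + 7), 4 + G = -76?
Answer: -71 + I ≈ -71.0 + 1.0*I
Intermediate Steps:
G = -80 (G = -4 - 76 = -80)
Y(B) = 9 + sqrt(7 + B) (Y(B) = 9 + sqrt(B + 7) = 9 + sqrt(7 + B))
G + Y(-8) = -80 + (9 + sqrt(7 - 8)) = -80 + (9 + sqrt(-1)) = -80 + (9 + I) = -71 + I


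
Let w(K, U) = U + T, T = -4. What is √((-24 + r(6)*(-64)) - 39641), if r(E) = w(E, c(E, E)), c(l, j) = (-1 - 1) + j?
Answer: I*√39665 ≈ 199.16*I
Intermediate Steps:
c(l, j) = -2 + j
w(K, U) = -4 + U (w(K, U) = U - 4 = -4 + U)
r(E) = -6 + E (r(E) = -4 + (-2 + E) = -6 + E)
√((-24 + r(6)*(-64)) - 39641) = √((-24 + (-6 + 6)*(-64)) - 39641) = √((-24 + 0*(-64)) - 39641) = √((-24 + 0) - 39641) = √(-24 - 39641) = √(-39665) = I*√39665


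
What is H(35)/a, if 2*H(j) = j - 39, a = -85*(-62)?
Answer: -1/2635 ≈ -0.00037951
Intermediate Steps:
a = 5270
H(j) = -39/2 + j/2 (H(j) = (j - 39)/2 = (-39 + j)/2 = -39/2 + j/2)
H(35)/a = (-39/2 + (½)*35)/5270 = (-39/2 + 35/2)*(1/5270) = -2*1/5270 = -1/2635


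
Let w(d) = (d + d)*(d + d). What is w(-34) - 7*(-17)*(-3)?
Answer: 4267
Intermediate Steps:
w(d) = 4*d**2 (w(d) = (2*d)*(2*d) = 4*d**2)
w(-34) - 7*(-17)*(-3) = 4*(-34)**2 - 7*(-17)*(-3) = 4*1156 - (-119)*(-3) = 4624 - 1*357 = 4624 - 357 = 4267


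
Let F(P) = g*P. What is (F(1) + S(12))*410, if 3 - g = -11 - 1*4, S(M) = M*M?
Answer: 66420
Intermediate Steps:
S(M) = M²
g = 18 (g = 3 - (-11 - 1*4) = 3 - (-11 - 4) = 3 - 1*(-15) = 3 + 15 = 18)
F(P) = 18*P
(F(1) + S(12))*410 = (18*1 + 12²)*410 = (18 + 144)*410 = 162*410 = 66420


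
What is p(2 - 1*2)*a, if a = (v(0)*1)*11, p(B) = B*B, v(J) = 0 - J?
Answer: 0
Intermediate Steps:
v(J) = -J
p(B) = B²
a = 0 (a = (-1*0*1)*11 = (0*1)*11 = 0*11 = 0)
p(2 - 1*2)*a = (2 - 1*2)²*0 = (2 - 2)²*0 = 0²*0 = 0*0 = 0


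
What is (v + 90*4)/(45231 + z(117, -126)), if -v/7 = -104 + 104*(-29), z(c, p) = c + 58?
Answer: 11100/22703 ≈ 0.48892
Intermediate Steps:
z(c, p) = 58 + c
v = 21840 (v = -7*(-104 + 104*(-29)) = -7*(-104 - 3016) = -7*(-3120) = 21840)
(v + 90*4)/(45231 + z(117, -126)) = (21840 + 90*4)/(45231 + (58 + 117)) = (21840 + 360)/(45231 + 175) = 22200/45406 = 22200*(1/45406) = 11100/22703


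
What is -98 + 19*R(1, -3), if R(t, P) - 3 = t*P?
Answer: -98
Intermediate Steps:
R(t, P) = 3 + P*t (R(t, P) = 3 + t*P = 3 + P*t)
-98 + 19*R(1, -3) = -98 + 19*(3 - 3*1) = -98 + 19*(3 - 3) = -98 + 19*0 = -98 + 0 = -98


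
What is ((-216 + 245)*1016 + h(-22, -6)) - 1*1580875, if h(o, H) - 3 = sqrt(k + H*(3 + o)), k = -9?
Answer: -1551408 + sqrt(105) ≈ -1.5514e+6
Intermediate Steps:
h(o, H) = 3 + sqrt(-9 + H*(3 + o))
((-216 + 245)*1016 + h(-22, -6)) - 1*1580875 = ((-216 + 245)*1016 + (3 + sqrt(-9 + 3*(-6) - 6*(-22)))) - 1*1580875 = (29*1016 + (3 + sqrt(-9 - 18 + 132))) - 1580875 = (29464 + (3 + sqrt(105))) - 1580875 = (29467 + sqrt(105)) - 1580875 = -1551408 + sqrt(105)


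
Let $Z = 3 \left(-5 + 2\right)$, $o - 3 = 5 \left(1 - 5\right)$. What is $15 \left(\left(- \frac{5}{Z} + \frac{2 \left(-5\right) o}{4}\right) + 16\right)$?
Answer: $\frac{5315}{6} \approx 885.83$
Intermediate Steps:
$o = -17$ ($o = 3 + 5 \left(1 - 5\right) = 3 + 5 \left(-4\right) = 3 - 20 = -17$)
$Z = -9$ ($Z = 3 \left(-3\right) = -9$)
$15 \left(\left(- \frac{5}{Z} + \frac{2 \left(-5\right) o}{4}\right) + 16\right) = 15 \left(\left(- \frac{5}{-9} + \frac{2 \left(-5\right) \left(-17\right)}{4}\right) + 16\right) = 15 \left(\left(\left(-5\right) \left(- \frac{1}{9}\right) + \left(-10\right) \left(-17\right) \frac{1}{4}\right) + 16\right) = 15 \left(\left(\frac{5}{9} + 170 \cdot \frac{1}{4}\right) + 16\right) = 15 \left(\left(\frac{5}{9} + \frac{85}{2}\right) + 16\right) = 15 \left(\frac{775}{18} + 16\right) = 15 \cdot \frac{1063}{18} = \frac{5315}{6}$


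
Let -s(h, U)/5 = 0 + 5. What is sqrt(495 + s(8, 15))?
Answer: sqrt(470) ≈ 21.679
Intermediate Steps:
s(h, U) = -25 (s(h, U) = -5*(0 + 5) = -5*5 = -25)
sqrt(495 + s(8, 15)) = sqrt(495 - 25) = sqrt(470)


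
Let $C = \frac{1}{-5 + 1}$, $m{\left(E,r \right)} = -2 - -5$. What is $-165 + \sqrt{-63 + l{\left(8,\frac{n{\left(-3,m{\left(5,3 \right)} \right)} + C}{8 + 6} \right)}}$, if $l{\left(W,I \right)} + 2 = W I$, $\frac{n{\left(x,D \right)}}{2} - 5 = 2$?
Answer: $-165 + \frac{20 i \sqrt{7}}{7} \approx -165.0 + 7.5593 i$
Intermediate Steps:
$m{\left(E,r \right)} = 3$ ($m{\left(E,r \right)} = -2 + 5 = 3$)
$C = - \frac{1}{4}$ ($C = \frac{1}{-4} = - \frac{1}{4} \approx -0.25$)
$n{\left(x,D \right)} = 14$ ($n{\left(x,D \right)} = 10 + 2 \cdot 2 = 10 + 4 = 14$)
$l{\left(W,I \right)} = -2 + I W$ ($l{\left(W,I \right)} = -2 + W I = -2 + I W$)
$-165 + \sqrt{-63 + l{\left(8,\frac{n{\left(-3,m{\left(5,3 \right)} \right)} + C}{8 + 6} \right)}} = -165 + \sqrt{-63 - \left(2 - \frac{14 - \frac{1}{4}}{8 + 6} \cdot 8\right)} = -165 + \sqrt{-63 - \left(2 - \frac{55}{4 \cdot 14} \cdot 8\right)} = -165 + \sqrt{-63 - \left(2 - \frac{55}{4} \cdot \frac{1}{14} \cdot 8\right)} = -165 + \sqrt{-63 + \left(-2 + \frac{55}{56} \cdot 8\right)} = -165 + \sqrt{-63 + \left(-2 + \frac{55}{7}\right)} = -165 + \sqrt{-63 + \frac{41}{7}} = -165 + \sqrt{- \frac{400}{7}} = -165 + \frac{20 i \sqrt{7}}{7}$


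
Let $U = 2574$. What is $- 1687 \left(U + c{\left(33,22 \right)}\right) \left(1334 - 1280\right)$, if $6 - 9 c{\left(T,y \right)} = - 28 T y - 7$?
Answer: $-440377854$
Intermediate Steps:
$c{\left(T,y \right)} = \frac{13}{9} + \frac{28 T y}{9}$ ($c{\left(T,y \right)} = \frac{2}{3} - \frac{- 28 T y - 7}{9} = \frac{2}{3} - \frac{-7 - 28 T y}{9} = \frac{2}{3} + \left(\frac{7}{9} + \frac{28 T y}{9}\right) = \frac{13}{9} + \frac{28 T y}{9}$)
$- 1687 \left(U + c{\left(33,22 \right)}\right) \left(1334 - 1280\right) = - 1687 \left(2574 + \left(\frac{13}{9} + \frac{28}{9} \cdot 33 \cdot 22\right)\right) \left(1334 - 1280\right) = - 1687 \left(2574 + \left(\frac{13}{9} + \frac{6776}{3}\right)\right) 54 = - 1687 \left(2574 + \frac{20341}{9}\right) 54 = - 1687 \cdot \frac{43507}{9} \cdot 54 = \left(-1687\right) 261042 = -440377854$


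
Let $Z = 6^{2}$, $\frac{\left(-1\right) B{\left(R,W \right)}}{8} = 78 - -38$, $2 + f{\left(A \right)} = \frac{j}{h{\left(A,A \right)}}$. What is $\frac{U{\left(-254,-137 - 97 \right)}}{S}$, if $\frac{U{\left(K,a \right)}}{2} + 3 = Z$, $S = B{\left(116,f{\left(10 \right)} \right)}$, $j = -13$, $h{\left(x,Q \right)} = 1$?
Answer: $- \frac{33}{464} \approx -0.071121$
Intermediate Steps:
$f{\left(A \right)} = -15$ ($f{\left(A \right)} = -2 - \frac{13}{1} = -2 - 13 = -15$)
$B{\left(R,W \right)} = -928$ ($B{\left(R,W \right)} = - 8 \left(78 - -38\right) = - 8 \left(78 + 38\right) = \left(-8\right) 116 = -928$)
$S = -928$
$Z = 36$
$U{\left(K,a \right)} = 66$ ($U{\left(K,a \right)} = -6 + 2 \cdot 36 = -6 + 72 = 66$)
$\frac{U{\left(-254,-137 - 97 \right)}}{S} = \frac{66}{-928} = 66 \left(- \frac{1}{928}\right) = - \frac{33}{464}$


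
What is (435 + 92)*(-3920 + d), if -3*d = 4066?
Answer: -8340302/3 ≈ -2.7801e+6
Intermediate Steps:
d = -4066/3 (d = -⅓*4066 = -4066/3 ≈ -1355.3)
(435 + 92)*(-3920 + d) = (435 + 92)*(-3920 - 4066/3) = 527*(-15826/3) = -8340302/3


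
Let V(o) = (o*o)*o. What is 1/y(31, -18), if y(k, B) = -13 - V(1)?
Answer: -1/14 ≈ -0.071429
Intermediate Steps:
V(o) = o**3 (V(o) = o**2*o = o**3)
y(k, B) = -14 (y(k, B) = -13 - 1*1**3 = -13 - 1*1 = -13 - 1 = -14)
1/y(31, -18) = 1/(-14) = -1/14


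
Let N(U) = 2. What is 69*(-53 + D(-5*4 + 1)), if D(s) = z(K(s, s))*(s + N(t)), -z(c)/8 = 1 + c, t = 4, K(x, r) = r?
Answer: -172569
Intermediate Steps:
z(c) = -8 - 8*c (z(c) = -8*(1 + c) = -8 - 8*c)
D(s) = (-8 - 8*s)*(2 + s) (D(s) = (-8 - 8*s)*(s + 2) = (-8 - 8*s)*(2 + s))
69*(-53 + D(-5*4 + 1)) = 69*(-53 - 8*(1 + (-5*4 + 1))*(2 + (-5*4 + 1))) = 69*(-53 - 8*(1 + (-20 + 1))*(2 + (-20 + 1))) = 69*(-53 - 8*(1 - 19)*(2 - 19)) = 69*(-53 - 8*(-18)*(-17)) = 69*(-53 - 2448) = 69*(-2501) = -172569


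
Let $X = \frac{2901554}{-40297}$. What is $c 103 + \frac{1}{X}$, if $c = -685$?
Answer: $- \frac{204719182767}{2901554} \approx -70555.0$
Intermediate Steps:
$X = - \frac{2901554}{40297}$ ($X = 2901554 \left(- \frac{1}{40297}\right) = - \frac{2901554}{40297} \approx -72.004$)
$c 103 + \frac{1}{X} = \left(-685\right) 103 + \frac{1}{- \frac{2901554}{40297}} = -70555 - \frac{40297}{2901554} = - \frac{204719182767}{2901554}$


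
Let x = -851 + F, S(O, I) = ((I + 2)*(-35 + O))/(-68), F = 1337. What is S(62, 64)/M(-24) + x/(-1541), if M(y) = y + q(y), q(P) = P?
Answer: 193293/838304 ≈ 0.23058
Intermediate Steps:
S(O, I) = -(-35 + O)*(2 + I)/68 (S(O, I) = ((2 + I)*(-35 + O))*(-1/68) = ((-35 + O)*(2 + I))*(-1/68) = -(-35 + O)*(2 + I)/68)
M(y) = 2*y (M(y) = y + y = 2*y)
x = 486 (x = -851 + 1337 = 486)
S(62, 64)/M(-24) + x/(-1541) = (35/34 - 1/34*62 + (35/68)*64 - 1/68*64*62)/((2*(-24))) + 486/(-1541) = (35/34 - 31/17 + 560/17 - 992/17)/(-48) + 486*(-1/1541) = -891/34*(-1/48) - 486/1541 = 297/544 - 486/1541 = 193293/838304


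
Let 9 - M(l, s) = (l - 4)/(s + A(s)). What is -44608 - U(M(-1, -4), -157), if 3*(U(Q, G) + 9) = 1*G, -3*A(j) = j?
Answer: -133640/3 ≈ -44547.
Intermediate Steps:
A(j) = -j/3
M(l, s) = 9 - 3*(-4 + l)/(2*s) (M(l, s) = 9 - (l - 4)/(s - s/3) = 9 - (-4 + l)/(2*s/3) = 9 - (-4 + l)*3/(2*s) = 9 - 3*(-4 + l)/(2*s))
U(Q, G) = -9 + G/3 (U(Q, G) = -9 + (1*G)/3 = -9 + G/3)
-44608 - U(M(-1, -4), -157) = -44608 - (-9 + (⅓)*(-157)) = -44608 - (-9 - 157/3) = -44608 - 1*(-184/3) = -44608 + 184/3 = -133640/3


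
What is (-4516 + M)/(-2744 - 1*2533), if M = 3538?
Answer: 326/1759 ≈ 0.18533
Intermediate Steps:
(-4516 + M)/(-2744 - 1*2533) = (-4516 + 3538)/(-2744 - 1*2533) = -978/(-2744 - 2533) = -978/(-5277) = -978*(-1/5277) = 326/1759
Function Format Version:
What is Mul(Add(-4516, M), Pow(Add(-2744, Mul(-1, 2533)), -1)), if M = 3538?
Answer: Rational(326, 1759) ≈ 0.18533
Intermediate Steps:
Mul(Add(-4516, M), Pow(Add(-2744, Mul(-1, 2533)), -1)) = Mul(Add(-4516, 3538), Pow(Add(-2744, Mul(-1, 2533)), -1)) = Mul(-978, Pow(Add(-2744, -2533), -1)) = Mul(-978, Pow(-5277, -1)) = Mul(-978, Rational(-1, 5277)) = Rational(326, 1759)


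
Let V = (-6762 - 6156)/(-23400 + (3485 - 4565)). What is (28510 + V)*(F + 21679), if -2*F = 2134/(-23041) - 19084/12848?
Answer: 74654728699970421103/120780553344 ≈ 6.1810e+8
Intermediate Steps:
F = 116783019/148015384 (F = -(2134/(-23041) - 19084/12848)/2 = -(2134*(-1/23041) - 19084*1/12848)/2 = -(-2134/23041 - 4771/3212)/2 = -½*(-116783019/74007692) = 116783019/148015384 ≈ 0.78899)
V = 2153/4080 (V = -12918/(-23400 - 1080) = -12918/(-24480) = -12918*(-1/24480) = 2153/4080 ≈ 0.52770)
(28510 + V)*(F + 21679) = (28510 + 2153/4080)*(116783019/148015384 + 21679) = (116322953/4080)*(3208942292755/148015384) = 74654728699970421103/120780553344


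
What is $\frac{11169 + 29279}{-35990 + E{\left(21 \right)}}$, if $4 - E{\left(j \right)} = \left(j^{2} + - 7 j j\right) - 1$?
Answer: $- \frac{40448}{33339} \approx -1.2132$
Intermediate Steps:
$E{\left(j \right)} = 5 + 6 j^{2}$ ($E{\left(j \right)} = 4 - \left(\left(j^{2} + - 7 j j\right) - 1\right) = 4 - \left(\left(j^{2} - 7 j^{2}\right) - 1\right) = 4 - \left(- 6 j^{2} - 1\right) = 4 - \left(-1 - 6 j^{2}\right) = 4 + \left(1 + 6 j^{2}\right) = 5 + 6 j^{2}$)
$\frac{11169 + 29279}{-35990 + E{\left(21 \right)}} = \frac{11169 + 29279}{-35990 + \left(5 + 6 \cdot 21^{2}\right)} = \frac{40448}{-35990 + \left(5 + 6 \cdot 441\right)} = \frac{40448}{-35990 + \left(5 + 2646\right)} = \frac{40448}{-35990 + 2651} = \frac{40448}{-33339} = 40448 \left(- \frac{1}{33339}\right) = - \frac{40448}{33339}$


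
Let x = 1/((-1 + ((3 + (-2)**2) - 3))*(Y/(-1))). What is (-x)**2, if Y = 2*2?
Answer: 1/144 ≈ 0.0069444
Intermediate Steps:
Y = 4
x = -1/12 (x = 1/((-1 + ((3 + (-2)**2) - 3))*(4/(-1))) = 1/((-1 + ((3 + 4) - 3))*(4*(-1))) = 1/((-1 + (7 - 3))*(-4)) = 1/((-1 + 4)*(-4)) = 1/(3*(-4)) = 1/(-12) = -1/12 ≈ -0.083333)
(-x)**2 = (-1*(-1/12))**2 = (1/12)**2 = 1/144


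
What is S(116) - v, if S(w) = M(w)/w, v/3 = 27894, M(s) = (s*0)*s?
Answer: -83682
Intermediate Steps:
M(s) = 0 (M(s) = 0*s = 0)
v = 83682 (v = 3*27894 = 83682)
S(w) = 0 (S(w) = 0/w = 0)
S(116) - v = 0 - 1*83682 = 0 - 83682 = -83682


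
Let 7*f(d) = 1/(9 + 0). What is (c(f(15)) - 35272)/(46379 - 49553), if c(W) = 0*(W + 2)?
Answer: 17636/1587 ≈ 11.113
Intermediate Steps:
f(d) = 1/63 (f(d) = 1/(7*(9 + 0)) = (⅐)/9 = (⅐)*(⅑) = 1/63)
c(W) = 0 (c(W) = 0*(2 + W) = 0)
(c(f(15)) - 35272)/(46379 - 49553) = (0 - 35272)/(46379 - 49553) = -35272/(-3174) = -35272*(-1/3174) = 17636/1587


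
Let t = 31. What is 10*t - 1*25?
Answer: 285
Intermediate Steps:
10*t - 1*25 = 10*31 - 1*25 = 310 - 25 = 285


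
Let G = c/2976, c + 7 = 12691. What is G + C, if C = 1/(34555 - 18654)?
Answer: 16807605/3943448 ≈ 4.2622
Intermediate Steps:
c = 12684 (c = -7 + 12691 = 12684)
C = 1/15901 ≈ 6.2889e-5
G = 1057/248 (G = 12684/2976 = 12684*(1/2976) = 1057/248 ≈ 4.2621)
G + C = 1057/248 + 1/15901 = 16807605/3943448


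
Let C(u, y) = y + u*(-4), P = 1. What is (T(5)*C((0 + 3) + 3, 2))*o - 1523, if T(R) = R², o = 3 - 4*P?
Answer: -973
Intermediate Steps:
o = -1 (o = 3 - 4*1 = 3 - 4 = -1)
C(u, y) = y - 4*u
(T(5)*C((0 + 3) + 3, 2))*o - 1523 = (5²*(2 - 4*((0 + 3) + 3)))*(-1) - 1523 = (25*(2 - 4*(3 + 3)))*(-1) - 1523 = (25*(2 - 4*6))*(-1) - 1523 = (25*(2 - 24))*(-1) - 1523 = (25*(-22))*(-1) - 1523 = -550*(-1) - 1523 = 550 - 1523 = -973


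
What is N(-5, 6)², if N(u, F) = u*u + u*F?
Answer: 25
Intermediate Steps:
N(u, F) = u² + F*u
N(-5, 6)² = (-5*(6 - 5))² = (-5*1)² = (-5)² = 25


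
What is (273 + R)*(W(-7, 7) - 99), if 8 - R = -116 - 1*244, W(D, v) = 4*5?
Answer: -50639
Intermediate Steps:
W(D, v) = 20
R = 368 (R = 8 - (-116 - 1*244) = 8 - (-116 - 244) = 8 - 1*(-360) = 8 + 360 = 368)
(273 + R)*(W(-7, 7) - 99) = (273 + 368)*(20 - 99) = 641*(-79) = -50639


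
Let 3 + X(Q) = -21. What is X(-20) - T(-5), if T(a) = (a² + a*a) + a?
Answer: -69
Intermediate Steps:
X(Q) = -24 (X(Q) = -3 - 21 = -24)
T(a) = a + 2*a² (T(a) = (a² + a²) + a = 2*a² + a = a + 2*a²)
X(-20) - T(-5) = -24 - (-5)*(1 + 2*(-5)) = -24 - (-5)*(1 - 10) = -24 - (-5)*(-9) = -24 - 1*45 = -24 - 45 = -69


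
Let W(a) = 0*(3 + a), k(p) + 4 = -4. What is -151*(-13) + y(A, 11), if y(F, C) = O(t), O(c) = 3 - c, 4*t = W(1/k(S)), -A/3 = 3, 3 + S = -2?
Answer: 1966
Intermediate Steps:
S = -5 (S = -3 - 2 = -5)
k(p) = -8 (k(p) = -4 - 4 = -8)
A = -9 (A = -3*3 = -9)
W(a) = 0
t = 0 (t = (1/4)*0 = 0)
y(F, C) = 3 (y(F, C) = 3 - 1*0 = 3 + 0 = 3)
-151*(-13) + y(A, 11) = -151*(-13) + 3 = 1963 + 3 = 1966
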